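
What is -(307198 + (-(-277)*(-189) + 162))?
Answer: -255007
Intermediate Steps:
-(307198 + (-(-277)*(-189) + 162)) = -(307198 + (-277*189 + 162)) = -(307198 + (-52353 + 162)) = -(307198 - 52191) = -1*255007 = -255007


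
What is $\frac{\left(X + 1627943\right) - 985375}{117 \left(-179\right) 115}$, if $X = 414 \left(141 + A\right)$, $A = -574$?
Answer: $- \frac{463306}{2408445} \approx -0.19237$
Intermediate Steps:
$X = -179262$ ($X = 414 \left(141 - 574\right) = 414 \left(-433\right) = -179262$)
$\frac{\left(X + 1627943\right) - 985375}{117 \left(-179\right) 115} = \frac{\left(-179262 + 1627943\right) - 985375}{117 \left(-179\right) 115} = \frac{1448681 - 985375}{\left(-20943\right) 115} = \frac{463306}{-2408445} = 463306 \left(- \frac{1}{2408445}\right) = - \frac{463306}{2408445}$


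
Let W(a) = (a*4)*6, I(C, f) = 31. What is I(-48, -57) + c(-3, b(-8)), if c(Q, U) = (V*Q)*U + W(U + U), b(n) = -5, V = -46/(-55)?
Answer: -2161/11 ≈ -196.45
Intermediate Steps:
V = 46/55 (V = -46*(-1/55) = 46/55 ≈ 0.83636)
W(a) = 24*a (W(a) = (4*a)*6 = 24*a)
c(Q, U) = 48*U + 46*Q*U/55 (c(Q, U) = (46*Q/55)*U + 24*(U + U) = 46*Q*U/55 + 24*(2*U) = 46*Q*U/55 + 48*U = 48*U + 46*Q*U/55)
I(-48, -57) + c(-3, b(-8)) = 31 + (2/55)*(-5)*(1320 + 23*(-3)) = 31 + (2/55)*(-5)*(1320 - 69) = 31 + (2/55)*(-5)*1251 = 31 - 2502/11 = -2161/11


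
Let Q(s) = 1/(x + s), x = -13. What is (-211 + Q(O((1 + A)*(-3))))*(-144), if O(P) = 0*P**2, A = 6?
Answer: 395136/13 ≈ 30395.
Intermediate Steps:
O(P) = 0
Q(s) = 1/(-13 + s)
(-211 + Q(O((1 + A)*(-3))))*(-144) = (-211 + 1/(-13 + 0))*(-144) = (-211 + 1/(-13))*(-144) = (-211 - 1/13)*(-144) = -2744/13*(-144) = 395136/13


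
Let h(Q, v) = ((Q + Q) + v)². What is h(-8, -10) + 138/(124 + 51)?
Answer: 118438/175 ≈ 676.79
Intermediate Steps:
h(Q, v) = (v + 2*Q)² (h(Q, v) = (2*Q + v)² = (v + 2*Q)²)
h(-8, -10) + 138/(124 + 51) = (-10 + 2*(-8))² + 138/(124 + 51) = (-10 - 16)² + 138/175 = (-26)² + 138*(1/175) = 676 + 138/175 = 118438/175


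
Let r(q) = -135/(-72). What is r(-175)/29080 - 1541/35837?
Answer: -71592137/1667423936 ≈ -0.042936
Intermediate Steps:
r(q) = 15/8 (r(q) = -135*(-1/72) = 15/8)
r(-175)/29080 - 1541/35837 = (15/8)/29080 - 1541/35837 = (15/8)*(1/29080) - 1541*1/35837 = 3/46528 - 1541/35837 = -71592137/1667423936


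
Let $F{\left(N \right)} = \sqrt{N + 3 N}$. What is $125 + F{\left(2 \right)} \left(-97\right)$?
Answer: $125 - 194 \sqrt{2} \approx -149.36$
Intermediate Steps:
$F{\left(N \right)} = 2 \sqrt{N}$ ($F{\left(N \right)} = \sqrt{4 N} = 2 \sqrt{N}$)
$125 + F{\left(2 \right)} \left(-97\right) = 125 + 2 \sqrt{2} \left(-97\right) = 125 - 194 \sqrt{2}$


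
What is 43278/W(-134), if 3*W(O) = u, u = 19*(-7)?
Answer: -129834/133 ≈ -976.20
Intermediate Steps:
u = -133
W(O) = -133/3 (W(O) = (⅓)*(-133) = -133/3)
43278/W(-134) = 43278/(-133/3) = 43278*(-3/133) = -129834/133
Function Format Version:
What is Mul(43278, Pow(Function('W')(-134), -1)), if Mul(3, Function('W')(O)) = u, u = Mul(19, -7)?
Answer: Rational(-129834, 133) ≈ -976.20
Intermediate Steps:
u = -133
Function('W')(O) = Rational(-133, 3) (Function('W')(O) = Mul(Rational(1, 3), -133) = Rational(-133, 3))
Mul(43278, Pow(Function('W')(-134), -1)) = Mul(43278, Pow(Rational(-133, 3), -1)) = Mul(43278, Rational(-3, 133)) = Rational(-129834, 133)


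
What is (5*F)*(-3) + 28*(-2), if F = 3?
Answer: -101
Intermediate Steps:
(5*F)*(-3) + 28*(-2) = (5*3)*(-3) + 28*(-2) = 15*(-3) - 56 = -45 - 56 = -101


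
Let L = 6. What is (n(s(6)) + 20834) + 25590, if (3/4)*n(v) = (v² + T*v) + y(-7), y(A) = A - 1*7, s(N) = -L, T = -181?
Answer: 143704/3 ≈ 47901.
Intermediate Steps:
s(N) = -6 (s(N) = -1*6 = -6)
y(A) = -7 + A (y(A) = A - 7 = -7 + A)
n(v) = -56/3 - 724*v/3 + 4*v²/3 (n(v) = 4*((v² - 181*v) + (-7 - 7))/3 = 4*((v² - 181*v) - 14)/3 = 4*(-14 + v² - 181*v)/3 = -56/3 - 724*v/3 + 4*v²/3)
(n(s(6)) + 20834) + 25590 = ((-56/3 - 724/3*(-6) + (4/3)*(-6)²) + 20834) + 25590 = ((-56/3 + 1448 + (4/3)*36) + 20834) + 25590 = ((-56/3 + 1448 + 48) + 20834) + 25590 = (4432/3 + 20834) + 25590 = 66934/3 + 25590 = 143704/3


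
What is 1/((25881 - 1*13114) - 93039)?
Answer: -1/80272 ≈ -1.2458e-5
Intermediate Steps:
1/((25881 - 1*13114) - 93039) = 1/((25881 - 13114) - 93039) = 1/(12767 - 93039) = 1/(-80272) = -1/80272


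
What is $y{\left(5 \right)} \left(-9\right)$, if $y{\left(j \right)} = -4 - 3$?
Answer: $63$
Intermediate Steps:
$y{\left(j \right)} = -7$ ($y{\left(j \right)} = -4 - 3 = -7$)
$y{\left(5 \right)} \left(-9\right) = \left(-7\right) \left(-9\right) = 63$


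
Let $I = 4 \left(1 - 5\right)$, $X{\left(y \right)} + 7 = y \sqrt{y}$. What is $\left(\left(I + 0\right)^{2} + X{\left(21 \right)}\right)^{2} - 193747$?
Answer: $-122485 + 10458 \sqrt{21} \approx -74560.0$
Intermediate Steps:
$X{\left(y \right)} = -7 + y^{\frac{3}{2}}$ ($X{\left(y \right)} = -7 + y \sqrt{y} = -7 + y^{\frac{3}{2}}$)
$I = -16$ ($I = 4 \left(-4\right) = -16$)
$\left(\left(I + 0\right)^{2} + X{\left(21 \right)}\right)^{2} - 193747 = \left(\left(-16 + 0\right)^{2} - \left(7 - 21^{\frac{3}{2}}\right)\right)^{2} - 193747 = \left(\left(-16\right)^{2} - \left(7 - 21 \sqrt{21}\right)\right)^{2} - 193747 = \left(256 - \left(7 - 21 \sqrt{21}\right)\right)^{2} - 193747 = \left(249 + 21 \sqrt{21}\right)^{2} - 193747 = -193747 + \left(249 + 21 \sqrt{21}\right)^{2}$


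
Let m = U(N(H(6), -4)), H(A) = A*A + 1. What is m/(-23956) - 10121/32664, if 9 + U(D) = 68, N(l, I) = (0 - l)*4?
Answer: -61096463/195624696 ≈ -0.31231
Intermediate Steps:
H(A) = 1 + A² (H(A) = A² + 1 = 1 + A²)
N(l, I) = -4*l (N(l, I) = -l*4 = -4*l)
U(D) = 59 (U(D) = -9 + 68 = 59)
m = 59
m/(-23956) - 10121/32664 = 59/(-23956) - 10121/32664 = 59*(-1/23956) - 10121*1/32664 = -59/23956 - 10121/32664 = -61096463/195624696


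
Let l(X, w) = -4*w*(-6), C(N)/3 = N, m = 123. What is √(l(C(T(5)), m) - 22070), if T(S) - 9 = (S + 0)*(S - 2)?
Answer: 11*I*√158 ≈ 138.27*I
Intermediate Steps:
T(S) = 9 + S*(-2 + S) (T(S) = 9 + (S + 0)*(S - 2) = 9 + S*(-2 + S))
C(N) = 3*N
l(X, w) = 24*w
√(l(C(T(5)), m) - 22070) = √(24*123 - 22070) = √(2952 - 22070) = √(-19118) = 11*I*√158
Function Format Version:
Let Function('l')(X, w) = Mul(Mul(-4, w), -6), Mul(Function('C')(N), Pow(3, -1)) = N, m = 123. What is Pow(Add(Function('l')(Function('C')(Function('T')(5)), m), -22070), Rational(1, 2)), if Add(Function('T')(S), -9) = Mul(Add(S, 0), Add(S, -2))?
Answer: Mul(11, I, Pow(158, Rational(1, 2))) ≈ Mul(138.27, I)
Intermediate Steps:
Function('T')(S) = Add(9, Mul(S, Add(-2, S))) (Function('T')(S) = Add(9, Mul(Add(S, 0), Add(S, -2))) = Add(9, Mul(S, Add(-2, S))))
Function('C')(N) = Mul(3, N)
Function('l')(X, w) = Mul(24, w)
Pow(Add(Function('l')(Function('C')(Function('T')(5)), m), -22070), Rational(1, 2)) = Pow(Add(Mul(24, 123), -22070), Rational(1, 2)) = Pow(Add(2952, -22070), Rational(1, 2)) = Pow(-19118, Rational(1, 2)) = Mul(11, I, Pow(158, Rational(1, 2)))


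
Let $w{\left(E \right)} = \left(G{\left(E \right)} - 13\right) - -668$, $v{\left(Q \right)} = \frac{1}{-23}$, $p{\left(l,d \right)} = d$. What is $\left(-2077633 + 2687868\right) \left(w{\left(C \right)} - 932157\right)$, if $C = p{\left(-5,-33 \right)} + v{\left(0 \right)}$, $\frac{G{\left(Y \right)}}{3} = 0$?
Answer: $-568435122970$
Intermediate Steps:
$G{\left(Y \right)} = 0$ ($G{\left(Y \right)} = 3 \cdot 0 = 0$)
$v{\left(Q \right)} = - \frac{1}{23}$
$C = - \frac{760}{23}$ ($C = -33 - \frac{1}{23} = - \frac{760}{23} \approx -33.043$)
$w{\left(E \right)} = 655$ ($w{\left(E \right)} = \left(0 - 13\right) - -668 = \left(0 - 13\right) + 668 = -13 + 668 = 655$)
$\left(-2077633 + 2687868\right) \left(w{\left(C \right)} - 932157\right) = \left(-2077633 + 2687868\right) \left(655 - 932157\right) = 610235 \left(-931502\right) = -568435122970$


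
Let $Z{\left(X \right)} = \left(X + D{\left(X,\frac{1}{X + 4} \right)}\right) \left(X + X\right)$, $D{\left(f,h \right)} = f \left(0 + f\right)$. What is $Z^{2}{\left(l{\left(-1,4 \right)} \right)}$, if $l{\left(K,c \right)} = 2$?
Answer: $576$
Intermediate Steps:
$D{\left(f,h \right)} = f^{2}$ ($D{\left(f,h \right)} = f f = f^{2}$)
$Z{\left(X \right)} = 2 X \left(X + X^{2}\right)$ ($Z{\left(X \right)} = \left(X + X^{2}\right) \left(X + X\right) = \left(X + X^{2}\right) 2 X = 2 X \left(X + X^{2}\right)$)
$Z^{2}{\left(l{\left(-1,4 \right)} \right)} = \left(2 \cdot 2^{2} \left(1 + 2\right)\right)^{2} = \left(2 \cdot 4 \cdot 3\right)^{2} = 24^{2} = 576$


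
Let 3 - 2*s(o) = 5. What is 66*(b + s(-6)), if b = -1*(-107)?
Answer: 6996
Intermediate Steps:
b = 107
s(o) = -1 (s(o) = 3/2 - ½*5 = 3/2 - 5/2 = -1)
66*(b + s(-6)) = 66*(107 - 1) = 66*106 = 6996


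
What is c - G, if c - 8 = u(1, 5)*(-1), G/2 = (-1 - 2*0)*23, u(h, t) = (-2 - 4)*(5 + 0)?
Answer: 84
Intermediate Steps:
u(h, t) = -30 (u(h, t) = -6*5 = -30)
G = -46 (G = 2*((-1 - 2*0)*23) = 2*((-1 + 0)*23) = 2*(-1*23) = 2*(-23) = -46)
c = 38 (c = 8 - 30*(-1) = 8 + 30 = 38)
c - G = 38 - 1*(-46) = 38 + 46 = 84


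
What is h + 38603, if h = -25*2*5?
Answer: 38353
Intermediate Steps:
h = -250 (h = -50*5 = -250)
h + 38603 = -250 + 38603 = 38353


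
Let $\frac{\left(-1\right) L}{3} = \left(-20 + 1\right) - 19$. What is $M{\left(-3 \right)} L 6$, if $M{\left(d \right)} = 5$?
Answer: $3420$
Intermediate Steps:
$L = 114$ ($L = - 3 \left(\left(-20 + 1\right) - 19\right) = - 3 \left(-19 - 19\right) = \left(-3\right) \left(-38\right) = 114$)
$M{\left(-3 \right)} L 6 = 5 \cdot 114 \cdot 6 = 570 \cdot 6 = 3420$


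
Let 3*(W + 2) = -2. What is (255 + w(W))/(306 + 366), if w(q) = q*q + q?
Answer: 2335/6048 ≈ 0.38608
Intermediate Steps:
W = -8/3 (W = -2 + (⅓)*(-2) = -2 - ⅔ = -8/3 ≈ -2.6667)
w(q) = q + q² (w(q) = q² + q = q + q²)
(255 + w(W))/(306 + 366) = (255 - 8*(1 - 8/3)/3)/(306 + 366) = (255 - 8/3*(-5/3))/672 = (255 + 40/9)*(1/672) = (2335/9)*(1/672) = 2335/6048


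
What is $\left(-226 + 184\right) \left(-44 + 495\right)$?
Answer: $-18942$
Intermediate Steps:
$\left(-226 + 184\right) \left(-44 + 495\right) = \left(-42\right) 451 = -18942$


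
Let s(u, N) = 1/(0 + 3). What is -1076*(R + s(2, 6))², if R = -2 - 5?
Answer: -430400/9 ≈ -47822.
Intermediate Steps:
s(u, N) = ⅓ (s(u, N) = 1/3 = ⅓)
R = -7
-1076*(R + s(2, 6))² = -1076*(-7 + ⅓)² = -1076*(-20/3)² = -1076*400/9 = -430400/9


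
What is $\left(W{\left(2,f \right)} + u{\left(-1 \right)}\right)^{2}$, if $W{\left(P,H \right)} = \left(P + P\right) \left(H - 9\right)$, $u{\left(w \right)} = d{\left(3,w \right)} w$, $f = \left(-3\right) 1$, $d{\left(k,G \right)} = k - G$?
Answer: $2704$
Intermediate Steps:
$f = -3$
$u{\left(w \right)} = w \left(3 - w\right)$ ($u{\left(w \right)} = \left(3 - w\right) w = w \left(3 - w\right)$)
$W{\left(P,H \right)} = 2 P \left(-9 + H\right)$
$\left(W{\left(2,f \right)} + u{\left(-1 \right)}\right)^{2} = \left(2 \cdot 2 \left(-9 - 3\right) - \left(3 - -1\right)\right)^{2} = \left(2 \cdot 2 \left(-12\right) - \left(3 + 1\right)\right)^{2} = \left(-48 - 4\right)^{2} = \left(-52\right)^{2} = 2704$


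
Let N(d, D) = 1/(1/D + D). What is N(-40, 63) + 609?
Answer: 2417793/3970 ≈ 609.02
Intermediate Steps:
N(d, D) = 1/(D + 1/D)
N(-40, 63) + 609 = 63/(1 + 63²) + 609 = 63/(1 + 3969) + 609 = 63/3970 + 609 = 2417793/3970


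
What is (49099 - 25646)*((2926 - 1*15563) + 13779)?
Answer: 26783326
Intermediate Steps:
(49099 - 25646)*((2926 - 1*15563) + 13779) = 23453*((2926 - 15563) + 13779) = 23453*(-12637 + 13779) = 23453*1142 = 26783326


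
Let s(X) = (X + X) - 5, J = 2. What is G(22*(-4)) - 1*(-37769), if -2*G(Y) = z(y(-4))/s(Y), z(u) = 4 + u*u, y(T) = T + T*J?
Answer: 6836263/181 ≈ 37769.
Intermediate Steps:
y(T) = 3*T (y(T) = T + T*2 = T + 2*T = 3*T)
s(X) = -5 + 2*X (s(X) = 2*X - 5 = -5 + 2*X)
z(u) = 4 + u²
G(Y) = -74/(-5 + 2*Y) (G(Y) = -(4 + (3*(-4))²)/(2*(-5 + 2*Y)) = -(4 + (-12)²)/(2*(-5 + 2*Y)) = -(4 + 144)/(2*(-5 + 2*Y)) = -74/(-5 + 2*Y))
G(22*(-4)) - 1*(-37769) = -74/(-5 + 2*(22*(-4))) - 1*(-37769) = -74/(-5 + 2*(-88)) + 37769 = -74/(-5 - 176) + 37769 = -74/(-181) + 37769 = -74*(-1/181) + 37769 = 74/181 + 37769 = 6836263/181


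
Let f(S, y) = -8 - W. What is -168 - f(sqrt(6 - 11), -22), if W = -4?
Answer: -164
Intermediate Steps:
f(S, y) = -4 (f(S, y) = -8 - 1*(-4) = -8 + 4 = -4)
-168 - f(sqrt(6 - 11), -22) = -168 - 1*(-4) = -168 + 4 = -164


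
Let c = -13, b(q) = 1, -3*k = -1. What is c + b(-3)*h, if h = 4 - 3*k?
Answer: -10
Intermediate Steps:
k = ⅓ (k = -⅓*(-1) = ⅓ ≈ 0.33333)
h = 3 (h = 4 - 3*⅓ = 4 - 1 = 3)
c + b(-3)*h = -13 + 1*3 = -13 + 3 = -10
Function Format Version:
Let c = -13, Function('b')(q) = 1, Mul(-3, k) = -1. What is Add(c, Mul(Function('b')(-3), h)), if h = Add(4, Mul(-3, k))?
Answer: -10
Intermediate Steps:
k = Rational(1, 3) (k = Mul(Rational(-1, 3), -1) = Rational(1, 3) ≈ 0.33333)
h = 3 (h = Add(4, Mul(-3, Rational(1, 3))) = Add(4, -1) = 3)
Add(c, Mul(Function('b')(-3), h)) = Add(-13, Mul(1, 3)) = Add(-13, 3) = -10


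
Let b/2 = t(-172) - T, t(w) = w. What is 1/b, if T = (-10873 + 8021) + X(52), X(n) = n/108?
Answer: 27/144694 ≈ 0.00018660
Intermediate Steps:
X(n) = n/108 (X(n) = n*(1/108) = n/108)
T = -76991/27 (T = (-10873 + 8021) + (1/108)*52 = -2852 + 13/27 = -76991/27 ≈ -2851.5)
b = 144694/27 (b = 2*(-172 - 1*(-76991/27)) = 2*(-172 + 76991/27) = 2*(72347/27) = 144694/27 ≈ 5359.0)
1/b = 1/(144694/27) = 27/144694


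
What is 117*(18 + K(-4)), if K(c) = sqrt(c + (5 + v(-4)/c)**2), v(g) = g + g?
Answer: 2106 + 351*sqrt(5) ≈ 2890.9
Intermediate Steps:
v(g) = 2*g
K(c) = sqrt(c + (5 - 8/c)**2) (K(c) = sqrt(c + (5 + (2*(-4))/c)**2) = sqrt(c + (5 - 8/c)**2))
117*(18 + K(-4)) = 117*(18 + sqrt(25 - 4 - 80/(-4) + 64/(-4)**2)) = 117*(18 + sqrt(25 - 4 - 80*(-1/4) + 64*(1/16))) = 117*(18 + sqrt(25 - 4 + 20 + 4)) = 117*(18 + sqrt(45)) = 117*(18 + 3*sqrt(5)) = 2106 + 351*sqrt(5)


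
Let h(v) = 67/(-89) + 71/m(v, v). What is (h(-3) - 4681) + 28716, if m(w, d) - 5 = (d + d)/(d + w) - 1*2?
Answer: 8562511/356 ≈ 24052.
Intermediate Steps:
m(w, d) = 3 + 2*d/(d + w) (m(w, d) = 5 + ((d + d)/(d + w) - 1*2) = 5 + ((2*d)/(d + w) - 2) = 5 + (2*d/(d + w) - 2) = 5 + (-2 + 2*d/(d + w)) = 3 + 2*d/(d + w))
h(v) = 6051/356 (h(v) = 67/(-89) + 71/(((3*v + 5*v)/(v + v))) = 67*(-1/89) + 71/(((8*v)/((2*v)))) = -67/89 + 71/(((1/(2*v))*(8*v))) = -67/89 + 71/4 = 6051/356)
(h(-3) - 4681) + 28716 = (6051/356 - 4681) + 28716 = -1660385/356 + 28716 = 8562511/356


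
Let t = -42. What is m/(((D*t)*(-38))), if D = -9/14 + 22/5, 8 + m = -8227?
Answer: -13725/9994 ≈ -1.3733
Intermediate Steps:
m = -8235 (m = -8 - 8227 = -8235)
D = 263/70 (D = -9*1/14 + 22*(1/5) = -9/14 + 22/5 = 263/70 ≈ 3.7571)
m/(((D*t)*(-38))) = -8235/(((263/70)*(-42))*(-38)) = -8235/((-789/5*(-38))) = -8235/29982/5 = -8235*5/29982 = -13725/9994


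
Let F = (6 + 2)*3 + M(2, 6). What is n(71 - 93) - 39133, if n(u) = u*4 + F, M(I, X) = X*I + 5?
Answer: -39180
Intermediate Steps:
M(I, X) = 5 + I*X (M(I, X) = I*X + 5 = 5 + I*X)
F = 41 (F = (6 + 2)*3 + (5 + 2*6) = 8*3 + (5 + 12) = 24 + 17 = 41)
n(u) = 41 + 4*u (n(u) = u*4 + 41 = 4*u + 41 = 41 + 4*u)
n(71 - 93) - 39133 = (41 + 4*(71 - 93)) - 39133 = (41 + 4*(-22)) - 39133 = (41 - 88) - 39133 = -47 - 39133 = -39180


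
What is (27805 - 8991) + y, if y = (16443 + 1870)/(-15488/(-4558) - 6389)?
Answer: 273754399291/14552787 ≈ 18811.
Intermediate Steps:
y = -41735327/14552787 (y = 18313/(-15488*(-1/4558) - 6389) = 18313/(7744/2279 - 6389) = 18313/(-14552787/2279) = 18313*(-2279/14552787) = -41735327/14552787 ≈ -2.8679)
(27805 - 8991) + y = (27805 - 8991) - 41735327/14552787 = 18814 - 41735327/14552787 = 273754399291/14552787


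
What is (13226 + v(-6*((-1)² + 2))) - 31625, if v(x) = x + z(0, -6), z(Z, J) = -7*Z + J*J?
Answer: -18381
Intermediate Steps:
z(Z, J) = J² - 7*Z (z(Z, J) = -7*Z + J² = J² - 7*Z)
v(x) = 36 + x (v(x) = x + ((-6)² - 7*0) = x + (36 + 0) = x + 36 = 36 + x)
(13226 + v(-6*((-1)² + 2))) - 31625 = (13226 + (36 - 6*((-1)² + 2))) - 31625 = (13226 + (36 - 6*(1 + 2))) - 31625 = (13226 + (36 - 6*3)) - 31625 = (13226 + (36 - 18)) - 31625 = (13226 + 18) - 31625 = 13244 - 31625 = -18381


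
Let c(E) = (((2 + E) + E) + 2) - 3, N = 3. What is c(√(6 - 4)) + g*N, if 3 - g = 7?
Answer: -11 + 2*√2 ≈ -8.1716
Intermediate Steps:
g = -4 (g = 3 - 1*7 = 3 - 7 = -4)
c(E) = 1 + 2*E (c(E) = ((2 + 2*E) + 2) - 3 = (4 + 2*E) - 3 = 1 + 2*E)
c(√(6 - 4)) + g*N = (1 + 2*√(6 - 4)) - 4*3 = (1 + 2*√2) - 12 = -11 + 2*√2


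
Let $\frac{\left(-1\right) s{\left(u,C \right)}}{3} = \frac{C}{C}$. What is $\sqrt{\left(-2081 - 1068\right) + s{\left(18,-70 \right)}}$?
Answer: $4 i \sqrt{197} \approx 56.143 i$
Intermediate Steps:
$s{\left(u,C \right)} = -3$ ($s{\left(u,C \right)} = - 3 \frac{C}{C} = \left(-3\right) 1 = -3$)
$\sqrt{\left(-2081 - 1068\right) + s{\left(18,-70 \right)}} = \sqrt{\left(-2081 - 1068\right) - 3} = \sqrt{-3149 - 3} = \sqrt{-3152} = 4 i \sqrt{197}$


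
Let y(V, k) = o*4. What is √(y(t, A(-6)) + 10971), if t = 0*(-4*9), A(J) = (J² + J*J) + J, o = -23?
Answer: √10879 ≈ 104.30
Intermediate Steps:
A(J) = J + 2*J² (A(J) = (J² + J²) + J = 2*J² + J = J + 2*J²)
t = 0 (t = 0*(-36) = 0)
y(V, k) = -92 (y(V, k) = -23*4 = -92)
√(y(t, A(-6)) + 10971) = √(-92 + 10971) = √10879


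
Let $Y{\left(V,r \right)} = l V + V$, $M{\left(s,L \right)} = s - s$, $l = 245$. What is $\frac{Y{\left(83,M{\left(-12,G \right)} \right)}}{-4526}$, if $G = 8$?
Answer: $- \frac{10209}{2263} \approx -4.5113$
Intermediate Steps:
$M{\left(s,L \right)} = 0$
$Y{\left(V,r \right)} = 246 V$ ($Y{\left(V,r \right)} = 245 V + V = 246 V$)
$\frac{Y{\left(83,M{\left(-12,G \right)} \right)}}{-4526} = \frac{246 \cdot 83}{-4526} = 20418 \left(- \frac{1}{4526}\right) = - \frac{10209}{2263}$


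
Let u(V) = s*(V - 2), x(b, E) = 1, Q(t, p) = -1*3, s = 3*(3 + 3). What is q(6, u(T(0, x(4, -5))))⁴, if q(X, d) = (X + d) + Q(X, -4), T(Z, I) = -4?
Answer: 121550625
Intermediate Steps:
s = 18 (s = 3*6 = 18)
Q(t, p) = -3
u(V) = -36 + 18*V (u(V) = 18*(V - 2) = 18*(-2 + V) = -36 + 18*V)
q(X, d) = -3 + X + d (q(X, d) = (X + d) - 3 = -3 + X + d)
q(6, u(T(0, x(4, -5))))⁴ = (-3 + 6 + (-36 + 18*(-4)))⁴ = (-3 + 6 + (-36 - 72))⁴ = (-3 + 6 - 108)⁴ = (-105)⁴ = 121550625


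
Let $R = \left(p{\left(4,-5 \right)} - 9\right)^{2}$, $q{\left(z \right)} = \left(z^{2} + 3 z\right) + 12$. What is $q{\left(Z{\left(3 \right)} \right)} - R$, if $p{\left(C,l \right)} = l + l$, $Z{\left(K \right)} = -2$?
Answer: $-351$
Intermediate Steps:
$q{\left(z \right)} = 12 + z^{2} + 3 z$
$p{\left(C,l \right)} = 2 l$
$R = 361$ ($R = \left(2 \left(-5\right) - 9\right)^{2} = \left(-10 - 9\right)^{2} = \left(-19\right)^{2} = 361$)
$q{\left(Z{\left(3 \right)} \right)} - R = \left(12 + \left(-2\right)^{2} + 3 \left(-2\right)\right) - 361 = \left(12 + 4 - 6\right) - 361 = 10 - 361 = -351$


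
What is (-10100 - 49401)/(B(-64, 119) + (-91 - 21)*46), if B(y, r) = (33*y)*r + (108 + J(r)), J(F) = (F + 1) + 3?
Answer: 59501/256249 ≈ 0.23220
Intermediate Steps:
J(F) = 4 + F (J(F) = (1 + F) + 3 = 4 + F)
B(y, r) = 112 + r + 33*r*y (B(y, r) = (33*y)*r + (108 + (4 + r)) = 33*r*y + (112 + r) = 112 + r + 33*r*y)
(-10100 - 49401)/(B(-64, 119) + (-91 - 21)*46) = (-10100 - 49401)/((112 + 119 + 33*119*(-64)) + (-91 - 21)*46) = -59501/((112 + 119 - 251328) - 112*46) = -59501/(-251097 - 5152) = -59501/(-256249) = -59501*(-1/256249) = 59501/256249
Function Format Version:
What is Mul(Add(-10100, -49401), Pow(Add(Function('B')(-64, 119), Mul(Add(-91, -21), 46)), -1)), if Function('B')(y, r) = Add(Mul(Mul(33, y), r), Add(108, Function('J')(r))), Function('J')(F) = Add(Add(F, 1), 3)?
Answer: Rational(59501, 256249) ≈ 0.23220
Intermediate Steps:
Function('J')(F) = Add(4, F) (Function('J')(F) = Add(Add(1, F), 3) = Add(4, F))
Function('B')(y, r) = Add(112, r, Mul(33, r, y)) (Function('B')(y, r) = Add(Mul(Mul(33, y), r), Add(108, Add(4, r))) = Add(Mul(33, r, y), Add(112, r)) = Add(112, r, Mul(33, r, y)))
Mul(Add(-10100, -49401), Pow(Add(Function('B')(-64, 119), Mul(Add(-91, -21), 46)), -1)) = Mul(Add(-10100, -49401), Pow(Add(Add(112, 119, Mul(33, 119, -64)), Mul(Add(-91, -21), 46)), -1)) = Mul(-59501, Pow(Add(Add(112, 119, -251328), Mul(-112, 46)), -1)) = Mul(-59501, Pow(Add(-251097, -5152), -1)) = Mul(-59501, Pow(-256249, -1)) = Mul(-59501, Rational(-1, 256249)) = Rational(59501, 256249)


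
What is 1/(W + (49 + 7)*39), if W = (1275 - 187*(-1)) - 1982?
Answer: 1/1664 ≈ 0.00060096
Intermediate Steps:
W = -520 (W = (1275 + 187) - 1982 = 1462 - 1982 = -520)
1/(W + (49 + 7)*39) = 1/(-520 + (49 + 7)*39) = 1/(-520 + 56*39) = 1/(-520 + 2184) = 1/1664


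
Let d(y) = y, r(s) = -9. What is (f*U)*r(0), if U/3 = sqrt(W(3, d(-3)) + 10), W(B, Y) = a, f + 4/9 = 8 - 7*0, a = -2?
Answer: -408*sqrt(2) ≈ -577.00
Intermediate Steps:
f = 68/9 (f = -4/9 + (8 - 7*0) = -4/9 + (8 + 0) = -4/9 + 8 = 68/9 ≈ 7.5556)
W(B, Y) = -2
U = 6*sqrt(2) (U = 3*sqrt(-2 + 10) = 3*sqrt(8) = 3*(2*sqrt(2)) = 6*sqrt(2) ≈ 8.4853)
(f*U)*r(0) = (68*(6*sqrt(2))/9)*(-9) = (136*sqrt(2)/3)*(-9) = -408*sqrt(2)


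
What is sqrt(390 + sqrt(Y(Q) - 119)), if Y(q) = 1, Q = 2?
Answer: sqrt(390 + I*sqrt(118)) ≈ 19.75 + 0.275*I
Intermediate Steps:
sqrt(390 + sqrt(Y(Q) - 119)) = sqrt(390 + sqrt(1 - 119)) = sqrt(390 + sqrt(-118)) = sqrt(390 + I*sqrt(118))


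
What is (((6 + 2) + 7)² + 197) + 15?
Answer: 437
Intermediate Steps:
(((6 + 2) + 7)² + 197) + 15 = ((8 + 7)² + 197) + 15 = (15² + 197) + 15 = (225 + 197) + 15 = 422 + 15 = 437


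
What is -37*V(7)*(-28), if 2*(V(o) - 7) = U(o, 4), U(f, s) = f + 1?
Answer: 11396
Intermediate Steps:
U(f, s) = 1 + f
V(o) = 15/2 + o/2 (V(o) = 7 + (1 + o)/2 = 7 + (1/2 + o/2) = 15/2 + o/2)
-37*V(7)*(-28) = -37*(15/2 + (1/2)*7)*(-28) = -37*(15/2 + 7/2)*(-28) = -37*11*(-28) = -407*(-28) = 11396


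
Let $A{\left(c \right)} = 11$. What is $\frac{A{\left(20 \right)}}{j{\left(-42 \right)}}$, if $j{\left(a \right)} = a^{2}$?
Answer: $\frac{11}{1764} \approx 0.0062358$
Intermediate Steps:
$\frac{A{\left(20 \right)}}{j{\left(-42 \right)}} = \frac{11}{\left(-42\right)^{2}} = \frac{11}{1764}$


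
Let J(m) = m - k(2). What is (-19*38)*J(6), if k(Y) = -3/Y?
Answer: -5415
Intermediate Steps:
J(m) = 3/2 + m (J(m) = m - (-3)/2 = m - 1*(-3/2) = m + 3/2 = 3/2 + m)
(-19*38)*J(6) = (-19*38)*(3/2 + 6) = -722*15/2 = -5415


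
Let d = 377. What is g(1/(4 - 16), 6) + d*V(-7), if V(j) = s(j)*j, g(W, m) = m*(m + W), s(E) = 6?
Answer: -31597/2 ≈ -15799.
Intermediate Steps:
g(W, m) = m*(W + m)
V(j) = 6*j
g(1/(4 - 16), 6) + d*V(-7) = 6*(1/(4 - 16) + 6) + 377*(6*(-7)) = 6*(1/(-12) + 6) + 377*(-42) = 6*(-1/12 + 6) - 15834 = 6*(71/12) - 15834 = 71/2 - 15834 = -31597/2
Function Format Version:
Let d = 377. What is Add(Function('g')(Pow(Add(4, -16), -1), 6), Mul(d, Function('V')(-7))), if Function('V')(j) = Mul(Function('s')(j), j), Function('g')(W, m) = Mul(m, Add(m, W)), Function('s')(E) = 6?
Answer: Rational(-31597, 2) ≈ -15799.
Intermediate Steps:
Function('g')(W, m) = Mul(m, Add(W, m))
Function('V')(j) = Mul(6, j)
Add(Function('g')(Pow(Add(4, -16), -1), 6), Mul(d, Function('V')(-7))) = Add(Mul(6, Add(Pow(Add(4, -16), -1), 6)), Mul(377, Mul(6, -7))) = Add(Mul(6, Add(Pow(-12, -1), 6)), Mul(377, -42)) = Add(Mul(6, Add(Rational(-1, 12), 6)), -15834) = Add(Mul(6, Rational(71, 12)), -15834) = Add(Rational(71, 2), -15834) = Rational(-31597, 2)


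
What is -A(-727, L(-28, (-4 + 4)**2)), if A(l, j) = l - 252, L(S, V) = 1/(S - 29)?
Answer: 979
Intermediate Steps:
L(S, V) = 1/(-29 + S)
A(l, j) = -252 + l
-A(-727, L(-28, (-4 + 4)**2)) = -(-252 - 727) = -1*(-979) = 979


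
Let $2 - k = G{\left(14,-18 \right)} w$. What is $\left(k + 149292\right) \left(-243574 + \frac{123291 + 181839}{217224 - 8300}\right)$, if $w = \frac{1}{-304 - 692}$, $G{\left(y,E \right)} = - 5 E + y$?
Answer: $- \frac{472931966530357268}{13005519} \approx -3.6364 \cdot 10^{10}$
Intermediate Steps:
$G{\left(y,E \right)} = y - 5 E$
$w = - \frac{1}{996}$ ($w = \frac{1}{-996} = - \frac{1}{996} \approx -0.001004$)
$k = \frac{524}{249}$ ($k = 2 - \left(14 - -90\right) \left(- \frac{1}{996}\right) = 2 - \left(14 + 90\right) \left(- \frac{1}{996}\right) = 2 - 104 \left(- \frac{1}{996}\right) = 2 - - \frac{26}{249} = 2 + \frac{26}{249} = \frac{524}{249} \approx 2.1044$)
$\left(k + 149292\right) \left(-243574 + \frac{123291 + 181839}{217224 - 8300}\right) = \left(\frac{524}{249} + 149292\right) \left(-243574 + \frac{123291 + 181839}{217224 - 8300}\right) = \frac{37174232 \left(-243574 + \frac{305130}{208924}\right)}{249} = \frac{37174232 \left(-243574 + 305130 \cdot \frac{1}{208924}\right)}{249} = \frac{37174232 \left(-243574 + \frac{152565}{104462}\right)}{249} = \frac{37174232}{249} \left(- \frac{25444074623}{104462}\right) = - \frac{472931966530357268}{13005519}$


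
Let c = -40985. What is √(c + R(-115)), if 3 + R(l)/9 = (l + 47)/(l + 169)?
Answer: I*√369210/3 ≈ 202.54*I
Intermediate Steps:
R(l) = -27 + 9*(47 + l)/(169 + l) (R(l) = -27 + 9*((l + 47)/(l + 169)) = -27 + 9*((47 + l)/(169 + l)) = -27 + 9*(47 + l)/(169 + l))
√(c + R(-115)) = √(-40985 + 18*(-230 - 1*(-115))/(169 - 115)) = √(-40985 + 18*(-230 + 115)/54) = √(-40985 + 18*(1/54)*(-115)) = √(-40985 - 115/3) = √(-123070/3) = I*√369210/3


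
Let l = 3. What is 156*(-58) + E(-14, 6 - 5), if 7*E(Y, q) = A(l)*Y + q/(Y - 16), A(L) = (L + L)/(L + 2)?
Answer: -380117/42 ≈ -9050.4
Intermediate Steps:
A(L) = 2*L/(2 + L) (A(L) = (2*L)/(2 + L) = 2*L/(2 + L))
E(Y, q) = 6*Y/35 + q/(7*(-16 + Y)) (E(Y, q) = ((2*3/(2 + 3))*Y + q/(Y - 16))/7 = ((2*3/5)*Y + q/(-16 + Y))/7 = ((2*3*(⅕))*Y + q/(-16 + Y))/7 = (6*Y/5 + q/(-16 + Y))/7 = 6*Y/35 + q/(7*(-16 + Y)))
156*(-58) + E(-14, 6 - 5) = 156*(-58) + (-96*(-14) + 5*(6 - 5) + 6*(-14)²)/(35*(-16 - 14)) = -9048 + (1/35)*(1344 + 5*1 + 6*196)/(-30) = -9048 + (1/35)*(-1/30)*(1344 + 5 + 1176) = -9048 + (1/35)*(-1/30)*2525 = -9048 - 101/42 = -380117/42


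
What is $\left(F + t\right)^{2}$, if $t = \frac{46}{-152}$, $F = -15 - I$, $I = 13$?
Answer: $\frac{4626801}{5776} \approx 801.04$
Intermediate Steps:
$F = -28$ ($F = -15 - 13 = -28$)
$t = - \frac{23}{76}$ ($t = 46 \left(- \frac{1}{152}\right) = - \frac{23}{76} \approx -0.30263$)
$\left(F + t\right)^{2} = \left(-28 - \frac{23}{76}\right)^{2} = \left(- \frac{2151}{76}\right)^{2} = \frac{4626801}{5776}$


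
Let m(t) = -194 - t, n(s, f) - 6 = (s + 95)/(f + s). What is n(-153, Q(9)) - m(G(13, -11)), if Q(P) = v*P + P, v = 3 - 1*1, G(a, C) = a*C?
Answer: 3620/63 ≈ 57.460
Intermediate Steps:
G(a, C) = C*a
v = 2 (v = 3 - 1 = 2)
Q(P) = 3*P (Q(P) = 2*P + P = 3*P)
n(s, f) = 6 + (95 + s)/(f + s) (n(s, f) = 6 + (s + 95)/(f + s) = 6 + (95 + s)/(f + s))
n(-153, Q(9)) - m(G(13, -11)) = (95 + 6*(3*9) + 7*(-153))/(3*9 - 153) - (-194 - (-11)*13) = (95 + 6*27 - 1071)/(27 - 153) - (-194 - 1*(-143)) = (95 + 162 - 1071)/(-126) - (-194 + 143) = -1/126*(-814) - 1*(-51) = 407/63 + 51 = 3620/63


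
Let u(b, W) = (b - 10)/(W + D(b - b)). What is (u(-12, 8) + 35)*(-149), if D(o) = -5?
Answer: -12367/3 ≈ -4122.3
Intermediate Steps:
u(b, W) = (-10 + b)/(-5 + W) (u(b, W) = (b - 10)/(W - 5) = (-10 + b)/(-5 + W))
(u(-12, 8) + 35)*(-149) = ((-10 - 12)/(-5 + 8) + 35)*(-149) = (-22/3 + 35)*(-149) = (83/3)*(-149) = -12367/3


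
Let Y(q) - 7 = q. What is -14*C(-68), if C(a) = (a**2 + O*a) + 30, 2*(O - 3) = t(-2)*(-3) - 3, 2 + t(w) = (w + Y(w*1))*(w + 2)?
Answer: -60872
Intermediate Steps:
Y(q) = 7 + q
t(w) = -2 + (2 + w)*(7 + 2*w) (t(w) = -2 + (w + (7 + w*1))*(w + 2) = -2 + (w + (7 + w))*(2 + w) = -2 + (7 + 2*w)*(2 + w) = -2 + (2 + w)*(7 + 2*w))
O = 9/2 (O = 3 + ((12 + 2*(-2)**2 + 11*(-2))*(-3) - 3)/2 = 3 + ((12 + 2*4 - 22)*(-3) - 3)/2 = 3 + ((12 + 8 - 22)*(-3) - 3)/2 = 3 + (-2*(-3) - 3)/2 = 3 + (6 - 3)/2 = 3 + (1/2)*3 = 3 + 3/2 = 9/2 ≈ 4.5000)
C(a) = 30 + a**2 + 9*a/2 (C(a) = (a**2 + 9*a/2) + 30 = 30 + a**2 + 9*a/2)
-14*C(-68) = -14*(30 + (-68)**2 + (9/2)*(-68)) = -14*(30 + 4624 - 306) = -14*4348 = -60872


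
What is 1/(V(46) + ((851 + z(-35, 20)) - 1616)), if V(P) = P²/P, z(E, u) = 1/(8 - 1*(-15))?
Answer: -23/16536 ≈ -0.0013909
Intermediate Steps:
z(E, u) = 1/23 (z(E, u) = 1/(8 + 15) = 1/23)
V(P) = P
1/(V(46) + ((851 + z(-35, 20)) - 1616)) = 1/(46 + ((851 + 1/23) - 1616)) = 1/(46 + (19574/23 - 1616)) = 1/(46 - 17594/23) = 1/(-16536/23) = -23/16536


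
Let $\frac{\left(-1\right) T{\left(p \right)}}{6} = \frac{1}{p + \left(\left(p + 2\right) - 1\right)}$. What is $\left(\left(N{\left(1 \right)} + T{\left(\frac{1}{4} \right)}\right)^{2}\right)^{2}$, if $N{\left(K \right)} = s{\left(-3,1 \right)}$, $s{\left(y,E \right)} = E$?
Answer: $81$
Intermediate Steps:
$T{\left(p \right)} = - \frac{6}{1 + 2 p}$ ($T{\left(p \right)} = - \frac{6}{p + \left(\left(p + 2\right) - 1\right)} = - \frac{6}{p + \left(\left(2 + p\right) - 1\right)} = - \frac{6}{p + \left(1 + p\right)} = - \frac{6}{1 + 2 p}$)
$N{\left(K \right)} = 1$
$\left(\left(N{\left(1 \right)} + T{\left(\frac{1}{4} \right)}\right)^{2}\right)^{2} = \left(\left(1 - \frac{6}{1 + \frac{2}{4}}\right)^{2}\right)^{2} = \left(\left(1 - \frac{6}{1 + 2 \cdot \frac{1}{4}}\right)^{2}\right)^{2} = \left(\left(1 - \frac{6}{1 + \frac{1}{2}}\right)^{2}\right)^{2} = \left(\left(1 - \frac{6}{\frac{3}{2}}\right)^{2}\right)^{2} = \left(\left(1 - 4\right)^{2}\right)^{2} = \left(\left(-3\right)^{2}\right)^{2} = 9^{2} = 81$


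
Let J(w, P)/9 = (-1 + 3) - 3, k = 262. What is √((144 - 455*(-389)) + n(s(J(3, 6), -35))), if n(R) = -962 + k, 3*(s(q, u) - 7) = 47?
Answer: √176439 ≈ 420.05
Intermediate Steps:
J(w, P) = -9 (J(w, P) = 9*((-1 + 3) - 3) = 9*(2 - 3) = 9*(-1) = -9)
s(q, u) = 68/3 (s(q, u) = 7 + (⅓)*47 = 7 + 47/3 = 68/3)
n(R) = -700 (n(R) = -962 + 262 = -700)
√((144 - 455*(-389)) + n(s(J(3, 6), -35))) = √((144 - 455*(-389)) - 700) = √((144 + 176995) - 700) = √(177139 - 700) = √176439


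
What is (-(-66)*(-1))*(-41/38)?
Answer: 1353/19 ≈ 71.211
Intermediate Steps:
(-(-66)*(-1))*(-41/38) = (-22*3)*(-41*1/38) = -66*(-41/38) = 1353/19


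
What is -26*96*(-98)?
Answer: 244608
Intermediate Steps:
-26*96*(-98) = -2496*(-98) = 244608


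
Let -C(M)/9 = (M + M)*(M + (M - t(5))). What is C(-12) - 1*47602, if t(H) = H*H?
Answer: -58186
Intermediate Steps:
t(H) = H²
C(M) = -18*M*(-25 + 2*M) (C(M) = -9*(M + M)*(M + (M - 1*5²)) = -9*2*M*(M + (M - 1*25)) = -9*2*M*(M + (M - 25)) = -9*2*M*(M + (-25 + M)) = -9*2*M*(-25 + 2*M) = -18*M*(-25 + 2*M))
C(-12) - 1*47602 = 18*(-12)*(25 - 2*(-12)) - 1*47602 = 18*(-12)*(25 + 24) - 47602 = 18*(-12)*49 - 47602 = -10584 - 47602 = -58186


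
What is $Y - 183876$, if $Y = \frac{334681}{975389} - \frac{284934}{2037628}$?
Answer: $- \frac{182724728457808225}{993739968646} \approx -1.8388 \cdot 10^{5}$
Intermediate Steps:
$Y = \frac{202016943671}{993739968646}$ ($Y = 334681 \cdot \frac{1}{975389} - \frac{142467}{1018814} = \frac{334681}{975389} - \frac{142467}{1018814} = \frac{202016943671}{993739968646} \approx 0.20329$)
$Y - 183876 = \frac{202016943671}{993739968646} - 183876 = - \frac{182724728457808225}{993739968646}$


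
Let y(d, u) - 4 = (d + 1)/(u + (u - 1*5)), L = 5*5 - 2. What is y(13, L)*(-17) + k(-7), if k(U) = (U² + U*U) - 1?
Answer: 951/41 ≈ 23.195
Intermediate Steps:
L = 23 (L = 25 - 2 = 23)
k(U) = -1 + 2*U² (k(U) = (U² + U²) - 1 = 2*U² - 1 = -1 + 2*U²)
y(d, u) = 4 + (1 + d)/(-5 + 2*u) (y(d, u) = 4 + (d + 1)/(u + (u - 1*5)) = 4 + (1 + d)/(u + (u - 5)) = 4 + (1 + d)/(u + (-5 + u)) = 4 + (1 + d)/(-5 + 2*u))
y(13, L)*(-17) + k(-7) = ((-19 + 13 + 8*23)/(-5 + 2*23))*(-17) + (-1 + 2*(-7)²) = ((-19 + 13 + 184)/(-5 + 46))*(-17) + (-1 + 2*49) = (178/41)*(-17) + (-1 + 98) = ((1/41)*178)*(-17) + 97 = (178/41)*(-17) + 97 = -3026/41 + 97 = 951/41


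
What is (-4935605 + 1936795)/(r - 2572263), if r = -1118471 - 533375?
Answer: 2998810/4224109 ≈ 0.70993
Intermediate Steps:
r = -1651846
(-4935605 + 1936795)/(r - 2572263) = (-4935605 + 1936795)/(-1651846 - 2572263) = -2998810/(-4224109) = -2998810*(-1/4224109) = 2998810/4224109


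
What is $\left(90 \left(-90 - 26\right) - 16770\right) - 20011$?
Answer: $-47221$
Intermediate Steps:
$\left(90 \left(-90 - 26\right) - 16770\right) - 20011 = \left(90 \left(-116\right) - 16770\right) - 20011 = \left(-10440 - 16770\right) - 20011 = -27210 - 20011 = -47221$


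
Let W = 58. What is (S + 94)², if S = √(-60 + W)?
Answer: (94 + I*√2)² ≈ 8834.0 + 265.87*I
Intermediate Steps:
S = I*√2 (S = √(-60 + 58) = √(-2) = I*√2 ≈ 1.4142*I)
(S + 94)² = (I*√2 + 94)² = (94 + I*√2)²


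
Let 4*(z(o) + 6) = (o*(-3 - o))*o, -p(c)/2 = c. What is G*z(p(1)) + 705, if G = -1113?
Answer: 8496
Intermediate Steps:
p(c) = -2*c
z(o) = -6 + o**2*(-3 - o)/4 (z(o) = -6 + ((o*(-3 - o))*o)/4 = -6 + (o**2*(-3 - o))/4 = -6 + o**2*(-3 - o)/4)
G*z(p(1)) + 705 = -1113*(-6 - 3*(-2*1)**2/4 - (-2*1)**3/4) + 705 = -1113*(-6 - 3/4*(-2)**2 - 1/4*(-2)**3) + 705 = -1113*(-6 - 3/4*4 - 1/4*(-8)) + 705 = -1113*(-6 - 3 + 2) + 705 = -1113*(-7) + 705 = 7791 + 705 = 8496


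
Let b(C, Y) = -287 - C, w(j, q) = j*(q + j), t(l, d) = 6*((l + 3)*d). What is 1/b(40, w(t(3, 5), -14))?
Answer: -1/327 ≈ -0.0030581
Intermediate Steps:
t(l, d) = 6*d*(3 + l) (t(l, d) = 6*((3 + l)*d) = 6*(d*(3 + l)) = 6*d*(3 + l))
w(j, q) = j*(j + q)
1/b(40, w(t(3, 5), -14)) = 1/(-287 - 1*40) = 1/(-287 - 40) = 1/(-327) = -1/327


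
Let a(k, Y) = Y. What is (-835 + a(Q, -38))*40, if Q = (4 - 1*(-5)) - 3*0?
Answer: -34920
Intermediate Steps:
Q = 9 (Q = (4 + 5) + 0 = 9 + 0 = 9)
(-835 + a(Q, -38))*40 = (-835 - 38)*40 = -873*40 = -34920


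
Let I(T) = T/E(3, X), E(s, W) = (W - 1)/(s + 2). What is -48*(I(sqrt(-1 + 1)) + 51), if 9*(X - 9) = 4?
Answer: -2448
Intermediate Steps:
X = 85/9 (X = 9 + (1/9)*4 = 9 + 4/9 = 85/9 ≈ 9.4444)
E(s, W) = (-1 + W)/(2 + s)
I(T) = 45*T/76 (I(T) = T/(((-1 + 85/9)/(2 + 3))) = T/(((76/9)/5)) = T/(((1/5)*(76/9))) = T/(76/45) = T*(45/76) = 45*T/76)
-48*(I(sqrt(-1 + 1)) + 51) = -48*(45*sqrt(-1 + 1)/76 + 51) = -48*(45*sqrt(0)/76 + 51) = -48*((45/76)*0 + 51) = -48*(0 + 51) = -48*51 = -2448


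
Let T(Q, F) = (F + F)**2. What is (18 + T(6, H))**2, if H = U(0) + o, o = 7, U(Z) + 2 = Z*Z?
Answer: 13924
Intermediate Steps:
U(Z) = -2 + Z**2 (U(Z) = -2 + Z*Z = -2 + Z**2)
H = 5 (H = (-2 + 0**2) + 7 = (-2 + 0) + 7 = -2 + 7 = 5)
T(Q, F) = 4*F**2 (T(Q, F) = (2*F)**2 = 4*F**2)
(18 + T(6, H))**2 = (18 + 4*5**2)**2 = (18 + 4*25)**2 = (18 + 100)**2 = 118**2 = 13924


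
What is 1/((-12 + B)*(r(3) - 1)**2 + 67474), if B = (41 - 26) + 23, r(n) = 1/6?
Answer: 18/1214857 ≈ 1.4817e-5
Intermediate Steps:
r(n) = 1/6 (r(n) = 1*(1/6) = 1/6)
B = 38 (B = 15 + 23 = 38)
1/((-12 + B)*(r(3) - 1)**2 + 67474) = 1/((-12 + 38)*(1/6 - 1)**2 + 67474) = 1/(26*(-5/6)**2 + 67474) = 1/(26*(25/36) + 67474) = 1/(325/18 + 67474) = 1/(1214857/18) = 18/1214857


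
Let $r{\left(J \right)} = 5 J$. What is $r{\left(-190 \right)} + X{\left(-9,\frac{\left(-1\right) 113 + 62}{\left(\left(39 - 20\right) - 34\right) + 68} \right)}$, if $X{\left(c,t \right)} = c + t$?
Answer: $- \frac{50878}{53} \approx -959.96$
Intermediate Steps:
$r{\left(-190 \right)} + X{\left(-9,\frac{\left(-1\right) 113 + 62}{\left(\left(39 - 20\right) - 34\right) + 68} \right)} = 5 \left(-190\right) - \left(9 - \frac{\left(-1\right) 113 + 62}{\left(\left(39 - 20\right) - 34\right) + 68}\right) = -950 - \left(9 - \frac{-113 + 62}{\left(19 - 34\right) + 68}\right) = -950 - \left(9 + \frac{51}{-15 + 68}\right) = -950 - \left(9 + \frac{51}{53}\right) = -950 - \frac{528}{53} = - \frac{50878}{53}$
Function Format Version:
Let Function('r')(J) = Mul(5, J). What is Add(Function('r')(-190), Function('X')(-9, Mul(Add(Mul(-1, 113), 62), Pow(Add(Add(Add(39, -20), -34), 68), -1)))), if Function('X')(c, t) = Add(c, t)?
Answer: Rational(-50878, 53) ≈ -959.96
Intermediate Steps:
Add(Function('r')(-190), Function('X')(-9, Mul(Add(Mul(-1, 113), 62), Pow(Add(Add(Add(39, -20), -34), 68), -1)))) = Add(Mul(5, -190), Add(-9, Mul(Add(Mul(-1, 113), 62), Pow(Add(Add(Add(39, -20), -34), 68), -1)))) = Add(-950, Add(-9, Mul(Add(-113, 62), Pow(Add(Add(19, -34), 68), -1)))) = Add(-950, Add(-9, Mul(-51, Pow(Add(-15, 68), -1)))) = Add(-950, Add(-9, Mul(-51, Pow(53, -1)))) = Add(-950, Add(-9, Mul(-51, Rational(1, 53)))) = Add(-950, Add(-9, Rational(-51, 53))) = Add(-950, Rational(-528, 53)) = Rational(-50878, 53)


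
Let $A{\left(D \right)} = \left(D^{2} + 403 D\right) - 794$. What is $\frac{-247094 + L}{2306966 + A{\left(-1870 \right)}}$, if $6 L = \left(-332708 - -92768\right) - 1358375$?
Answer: $- \frac{3080879}{30296772} \approx -0.10169$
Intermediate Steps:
$L = - \frac{1598315}{6}$ ($L = \frac{\left(-332708 - -92768\right) - 1358375}{6} = \frac{\left(-332708 + \left(-208583 + 301351\right)\right) - 1358375}{6} = \frac{\left(-332708 + 92768\right) - 1358375}{6} = \frac{-239940 - 1358375}{6} = \frac{1}{6} \left(-1598315\right) = - \frac{1598315}{6} \approx -2.6639 \cdot 10^{5}$)
$A{\left(D \right)} = -794 + D^{2} + 403 D$
$\frac{-247094 + L}{2306966 + A{\left(-1870 \right)}} = \frac{-247094 - \frac{1598315}{6}}{2306966 + \left(-794 + \left(-1870\right)^{2} + 403 \left(-1870\right)\right)} = - \frac{3080879}{6 \left(2306966 - -2742496\right)} = - \frac{3080879}{6 \left(2306966 + 2742496\right)} = - \frac{3080879}{6 \cdot 5049462} = \left(- \frac{3080879}{6}\right) \frac{1}{5049462} = - \frac{3080879}{30296772}$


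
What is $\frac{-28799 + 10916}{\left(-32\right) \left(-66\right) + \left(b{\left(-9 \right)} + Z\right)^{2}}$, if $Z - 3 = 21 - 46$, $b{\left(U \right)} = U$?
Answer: $- \frac{17883}{3073} \approx -5.8194$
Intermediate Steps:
$Z = -22$ ($Z = 3 + \left(21 - 46\right) = 3 - 25 = -22$)
$\frac{-28799 + 10916}{\left(-32\right) \left(-66\right) + \left(b{\left(-9 \right)} + Z\right)^{2}} = \frac{-28799 + 10916}{\left(-32\right) \left(-66\right) + \left(-9 - 22\right)^{2}} = - \frac{17883}{2112 + \left(-31\right)^{2}} = - \frac{17883}{2112 + 961} = - \frac{17883}{3073}$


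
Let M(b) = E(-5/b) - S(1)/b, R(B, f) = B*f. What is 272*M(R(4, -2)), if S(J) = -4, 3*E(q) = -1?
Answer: -680/3 ≈ -226.67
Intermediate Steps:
E(q) = -⅓ (E(q) = (⅓)*(-1) = -⅓)
M(b) = -⅓ + 4/b (M(b) = -⅓ - (-4)/b = -⅓ + 4/b)
272*M(R(4, -2)) = 272*((12 - 4*(-2))/(3*((4*(-2))))) = 272*((⅓)*(12 - 1*(-8))/(-8)) = 272*((⅓)*(-⅛)*(12 + 8)) = 272*((⅓)*(-⅛)*20) = 272*(-⅚) = -680/3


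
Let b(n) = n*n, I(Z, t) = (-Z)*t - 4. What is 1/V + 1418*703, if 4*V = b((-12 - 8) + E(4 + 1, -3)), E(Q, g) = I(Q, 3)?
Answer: 1516214938/1521 ≈ 9.9685e+5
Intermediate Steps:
I(Z, t) = -4 - Z*t (I(Z, t) = -Z*t - 4 = -4 - Z*t)
E(Q, g) = -4 - 3*Q (E(Q, g) = -4 - 1*Q*3 = -4 - 3*Q)
b(n) = n**2
V = 1521/4 (V = ((-12 - 8) + (-4 - 3*(4 + 1)))**2/4 = (-20 + (-4 - 3*5))**2/4 = (-20 + (-4 - 15))**2/4 = (-20 - 19)**2/4 = (1/4)*(-39)**2 = (1/4)*1521 = 1521/4 ≈ 380.25)
1/V + 1418*703 = 1/(1521/4) + 1418*703 = 4/1521 + 996854 = 1516214938/1521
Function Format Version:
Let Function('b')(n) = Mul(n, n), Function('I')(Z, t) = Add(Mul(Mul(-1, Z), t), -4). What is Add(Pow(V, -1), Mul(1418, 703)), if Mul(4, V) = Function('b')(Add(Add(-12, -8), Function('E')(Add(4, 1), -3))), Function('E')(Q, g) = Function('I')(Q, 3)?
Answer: Rational(1516214938, 1521) ≈ 9.9685e+5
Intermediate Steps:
Function('I')(Z, t) = Add(-4, Mul(-1, Z, t)) (Function('I')(Z, t) = Add(Mul(-1, Z, t), -4) = Add(-4, Mul(-1, Z, t)))
Function('E')(Q, g) = Add(-4, Mul(-3, Q)) (Function('E')(Q, g) = Add(-4, Mul(-1, Q, 3)) = Add(-4, Mul(-3, Q)))
Function('b')(n) = Pow(n, 2)
V = Rational(1521, 4) (V = Mul(Rational(1, 4), Pow(Add(Add(-12, -8), Add(-4, Mul(-3, Add(4, 1)))), 2)) = Mul(Rational(1, 4), Pow(Add(-20, Add(-4, Mul(-3, 5))), 2)) = Mul(Rational(1, 4), Pow(Add(-20, Add(-4, -15)), 2)) = Mul(Rational(1, 4), Pow(Add(-20, -19), 2)) = Mul(Rational(1, 4), Pow(-39, 2)) = Mul(Rational(1, 4), 1521) = Rational(1521, 4) ≈ 380.25)
Add(Pow(V, -1), Mul(1418, 703)) = Add(Pow(Rational(1521, 4), -1), Mul(1418, 703)) = Add(Rational(4, 1521), 996854) = Rational(1516214938, 1521)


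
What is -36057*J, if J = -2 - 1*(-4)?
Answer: -72114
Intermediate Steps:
J = 2 (J = -2 + 4 = 2)
-36057*J = -36057*2 = -72114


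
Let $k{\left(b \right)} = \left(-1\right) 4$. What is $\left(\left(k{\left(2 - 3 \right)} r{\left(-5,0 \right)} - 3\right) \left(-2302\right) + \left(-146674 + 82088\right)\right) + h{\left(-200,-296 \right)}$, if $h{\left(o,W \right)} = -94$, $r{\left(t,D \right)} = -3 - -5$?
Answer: $-39358$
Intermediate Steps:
$r{\left(t,D \right)} = 2$ ($r{\left(t,D \right)} = -3 + 5 = 2$)
$k{\left(b \right)} = -4$
$\left(\left(k{\left(2 - 3 \right)} r{\left(-5,0 \right)} - 3\right) \left(-2302\right) + \left(-146674 + 82088\right)\right) + h{\left(-200,-296 \right)} = \left(\left(\left(-4\right) 2 - 3\right) \left(-2302\right) + \left(-146674 + 82088\right)\right) - 94 = \left(\left(-8 - 3\right) \left(-2302\right) - 64586\right) - 94 = \left(\left(-11\right) \left(-2302\right) - 64586\right) - 94 = \left(25322 - 64586\right) - 94 = -39264 - 94 = -39358$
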